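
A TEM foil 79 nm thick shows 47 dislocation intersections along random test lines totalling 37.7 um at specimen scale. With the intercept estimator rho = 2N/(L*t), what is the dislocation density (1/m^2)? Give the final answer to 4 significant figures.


rho = 2N / (L * t)
L = 37.7 um = 3.77e-05 m, t = 79 nm = 7.9e-08 m
rho = 2 * 47 / (3.77e-05 * 7.9e-08)
rho = 3.156e+13 1/m^2


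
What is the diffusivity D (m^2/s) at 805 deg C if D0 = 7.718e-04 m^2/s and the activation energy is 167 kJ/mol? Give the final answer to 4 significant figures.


D = D0 * exp(-Qd / (R*T))
T = 1078.15 K
D = 7.718e-04 * exp(-167e3 / (8.314 * 1078.15))
D = 6.256e-12 m^2/s


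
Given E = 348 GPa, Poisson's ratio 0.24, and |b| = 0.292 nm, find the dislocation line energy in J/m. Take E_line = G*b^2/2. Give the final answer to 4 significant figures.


Step 1: G = E / (2*(1+nu))
G = 348 / (2*(1+0.24)) = 140.323 GPa = 1.40323e+11 Pa
Step 2: E_line = G*b^2/2
b = 0.292 nm = 2.92e-10 m
E_line = 0.5 * 1.40323e+11 * (2.92e-10)^2 = 5.982e-09 J/m


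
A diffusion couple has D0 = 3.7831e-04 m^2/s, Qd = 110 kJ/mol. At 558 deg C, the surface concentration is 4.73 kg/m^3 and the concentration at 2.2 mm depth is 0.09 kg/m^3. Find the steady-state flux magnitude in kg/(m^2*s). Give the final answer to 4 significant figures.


Step 1: D = D0 * exp(-Qd/(R*T))
T = 558 + 273.15 = 831.15 K
D = 3.7831e-04 * exp(-110e3 / (8.314 * 831.15)) = 4.61863e-11 m^2/s
Step 2: J = D * (C1 - C2) / dx
J = 4.61863e-11 * (4.73 - 0.09) / 2.2e-03
J = 9.741e-08 kg/(m^2*s)


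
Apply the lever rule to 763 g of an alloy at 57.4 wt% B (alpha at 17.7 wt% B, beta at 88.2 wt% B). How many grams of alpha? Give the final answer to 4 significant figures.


f_alpha = (C_beta - C0) / (C_beta - C_alpha)
f_alpha = (88.2 - 57.4) / (88.2 - 17.7) = 0.436879
m_alpha = f_alpha * m_total = 0.436879 * 763 = 333.3 g


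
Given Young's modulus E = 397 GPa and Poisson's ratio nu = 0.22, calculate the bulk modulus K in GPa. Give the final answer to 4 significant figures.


K = E / (3*(1-2*nu))
K = 397 / (3*(1-2*0.22))
K = 236.3 GPa


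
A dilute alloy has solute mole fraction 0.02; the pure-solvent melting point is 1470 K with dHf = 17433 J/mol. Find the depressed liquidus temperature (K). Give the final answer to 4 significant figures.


dT = R*Tm^2*x / dHf
dT = 8.314 * 1470^2 * 0.02 / 17433
dT = 20.6112 K
T_new = 1470 - 20.6112 = 1449 K


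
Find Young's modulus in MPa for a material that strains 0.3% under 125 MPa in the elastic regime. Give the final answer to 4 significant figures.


E = sigma / epsilon
epsilon = 0.3% = 3e-03
E = 125 / 3e-03
E = 41670 MPa


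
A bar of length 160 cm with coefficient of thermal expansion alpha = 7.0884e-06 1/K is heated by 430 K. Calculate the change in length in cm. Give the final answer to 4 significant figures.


dL = L0 * alpha * dT
dL = 160 * 7.0884e-06 * 430
dL = 0.4877 cm


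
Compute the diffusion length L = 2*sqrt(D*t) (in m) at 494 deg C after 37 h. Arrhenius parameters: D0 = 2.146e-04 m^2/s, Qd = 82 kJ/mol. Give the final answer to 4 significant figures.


Step 1: D = D0 * exp(-Qd/(R*T))
T = 767.15 K
D = 2.146e-04 * exp(-82e3 / (8.314 * 767.15)) = 5.59903e-10 m^2/s
Step 2: L = 2*sqrt(D*t)
t = 37 h = 133200 s
L = 2*sqrt(5.59903e-10 * 133200) = 0.01727 m


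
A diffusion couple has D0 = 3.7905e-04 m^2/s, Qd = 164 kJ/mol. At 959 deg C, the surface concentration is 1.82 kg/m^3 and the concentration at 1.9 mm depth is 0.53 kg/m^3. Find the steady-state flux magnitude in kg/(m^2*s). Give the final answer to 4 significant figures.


Step 1: D = D0 * exp(-Qd/(R*T))
T = 959 + 273.15 = 1232.15 K
D = 3.7905e-04 * exp(-164e3 / (8.314 * 1232.15)) = 4.22649e-11 m^2/s
Step 2: J = D * (C1 - C2) / dx
J = 4.22649e-11 * (1.82 - 0.53) / 1.9e-03
J = 2.87e-08 kg/(m^2*s)


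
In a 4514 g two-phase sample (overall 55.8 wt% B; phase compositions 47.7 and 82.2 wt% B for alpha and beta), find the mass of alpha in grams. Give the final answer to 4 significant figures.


f_alpha = (C_beta - C0) / (C_beta - C_alpha)
f_alpha = (82.2 - 55.8) / (82.2 - 47.7) = 0.765217
m_alpha = f_alpha * m_total = 0.765217 * 4514 = 3454 g


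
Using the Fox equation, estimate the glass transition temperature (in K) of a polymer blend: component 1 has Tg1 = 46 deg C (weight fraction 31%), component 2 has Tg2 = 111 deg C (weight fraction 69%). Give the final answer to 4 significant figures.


1/Tg = w1/Tg1 + w2/Tg2 (in Kelvin)
Tg1 = 319.15 K, Tg2 = 384.15 K
1/Tg = 0.31/319.15 + 0.69/384.15
Tg = 361.3 K


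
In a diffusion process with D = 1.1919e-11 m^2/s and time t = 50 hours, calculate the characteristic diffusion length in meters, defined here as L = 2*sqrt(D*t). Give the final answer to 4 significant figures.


t = 50 hr = 180000 s
Diffusion length = 2*sqrt(D*t)
= 2*sqrt(1.1919e-11 * 180000)
= 2.929e-03 m


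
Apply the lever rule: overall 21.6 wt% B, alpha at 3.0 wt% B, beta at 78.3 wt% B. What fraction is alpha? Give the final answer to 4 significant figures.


f_alpha = (C_beta - C0) / (C_beta - C_alpha)
f_alpha = (78.3 - 21.6) / (78.3 - 3.0)
f_alpha = 0.753


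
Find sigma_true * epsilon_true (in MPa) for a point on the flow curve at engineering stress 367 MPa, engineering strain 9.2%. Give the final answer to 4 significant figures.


sigma_true = sigma_eng * (1 + epsilon_eng)
sigma_true = 367 * (1 + 0.092) = 400.764 MPa
epsilon_true = ln(1 + epsilon_eng)
epsilon_true = ln(1 + 0.092) = 0.0880109
sigma_true * epsilon_true = 400.764 * 0.0880109 = 35.27 MPa


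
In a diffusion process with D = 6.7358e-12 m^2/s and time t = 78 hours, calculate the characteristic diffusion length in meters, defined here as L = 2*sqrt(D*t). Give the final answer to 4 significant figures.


t = 78 hr = 280800 s
Diffusion length = 2*sqrt(D*t)
= 2*sqrt(6.7358e-12 * 280800)
= 2.751e-03 m


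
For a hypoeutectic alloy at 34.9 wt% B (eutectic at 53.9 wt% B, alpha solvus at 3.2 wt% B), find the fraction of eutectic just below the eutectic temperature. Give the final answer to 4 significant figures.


f_primary = (C_e - C0) / (C_e - C_alpha_max)
f_primary = (53.9 - 34.9) / (53.9 - 3.2)
f_primary = 0.374753
f_eutectic = 1 - 0.374753 = 0.6252


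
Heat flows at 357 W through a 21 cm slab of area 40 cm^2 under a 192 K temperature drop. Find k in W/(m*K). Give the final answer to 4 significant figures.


k = Q*L / (A*dT)
L = 0.21 m, A = 4e-03 m^2
k = 357 * 0.21 / (4e-03 * 192)
k = 97.62 W/(m*K)


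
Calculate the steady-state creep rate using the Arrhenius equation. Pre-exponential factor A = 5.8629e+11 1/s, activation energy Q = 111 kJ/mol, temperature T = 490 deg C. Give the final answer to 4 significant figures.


rate = A * exp(-Q / (R*T))
T = 490 + 273.15 = 763.15 K
rate = 5.8629e+11 * exp(-111e3 / (8.314 * 763.15))
rate = 14800 1/s


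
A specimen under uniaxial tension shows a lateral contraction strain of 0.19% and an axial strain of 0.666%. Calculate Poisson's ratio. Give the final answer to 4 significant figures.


nu = -epsilon_lat / epsilon_axial
Lateral strain is contraction (negative), so using magnitudes:
nu = 0.19 / 0.666
nu = 0.2853


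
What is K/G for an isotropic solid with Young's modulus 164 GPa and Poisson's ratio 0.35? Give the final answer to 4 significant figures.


G = E / (2*(1+nu))
G = 164 / (2*(1+0.35)) = 60.7407 GPa
K = E / (3*(1-2*nu))
K = 164 / (3*(1-2*0.35)) = 182.222 GPa
K/G = 182.222 / 60.7407 = 3


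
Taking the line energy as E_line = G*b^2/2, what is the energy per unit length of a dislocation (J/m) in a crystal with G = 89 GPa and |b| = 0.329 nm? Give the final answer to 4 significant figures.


E = G*b^2/2
b = 0.329 nm = 3.29e-10 m
G = 89 GPa = 8.9e+10 Pa
E = 0.5 * 8.9e+10 * (3.29e-10)^2
E = 4.817e-09 J/m


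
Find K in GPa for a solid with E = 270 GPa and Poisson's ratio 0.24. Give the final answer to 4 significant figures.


K = E / (3*(1-2*nu))
K = 270 / (3*(1-2*0.24))
K = 173.1 GPa


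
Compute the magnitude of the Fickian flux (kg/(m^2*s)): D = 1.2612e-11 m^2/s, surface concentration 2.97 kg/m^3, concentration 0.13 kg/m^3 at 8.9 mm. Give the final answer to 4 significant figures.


J = -D * (dC/dx) = D * (C1 - C2) / dx
J = 1.2612e-11 * (2.97 - 0.13) / 8.9e-03
J = 4.025e-09 kg/(m^2*s)


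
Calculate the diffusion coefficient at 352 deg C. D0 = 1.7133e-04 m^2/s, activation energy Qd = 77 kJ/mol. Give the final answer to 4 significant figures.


D = D0 * exp(-Qd / (R*T))
T = 625.15 K
D = 1.7133e-04 * exp(-77e3 / (8.314 * 625.15))
D = 6.307e-11 m^2/s


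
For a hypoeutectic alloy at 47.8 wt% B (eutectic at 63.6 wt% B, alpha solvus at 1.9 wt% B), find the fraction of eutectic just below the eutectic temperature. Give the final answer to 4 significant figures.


f_primary = (C_e - C0) / (C_e - C_alpha_max)
f_primary = (63.6 - 47.8) / (63.6 - 1.9)
f_primary = 0.256078
f_eutectic = 1 - 0.256078 = 0.7439


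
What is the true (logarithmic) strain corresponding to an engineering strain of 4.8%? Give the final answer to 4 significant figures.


epsilon_true = ln(1 + epsilon_eng)
epsilon_true = ln(1 + 0.048)
epsilon_true = 0.04688


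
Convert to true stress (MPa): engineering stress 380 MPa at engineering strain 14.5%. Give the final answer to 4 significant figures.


sigma_true = sigma_eng * (1 + epsilon_eng)
sigma_true = 380 * (1 + 0.145)
sigma_true = 435.1 MPa


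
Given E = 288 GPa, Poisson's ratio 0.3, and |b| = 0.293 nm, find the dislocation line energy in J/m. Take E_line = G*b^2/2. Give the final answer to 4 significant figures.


Step 1: G = E / (2*(1+nu))
G = 288 / (2*(1+0.3)) = 110.769 GPa = 1.10769e+11 Pa
Step 2: E_line = G*b^2/2
b = 0.293 nm = 2.93e-10 m
E_line = 0.5 * 1.10769e+11 * (2.93e-10)^2 = 4.755e-09 J/m


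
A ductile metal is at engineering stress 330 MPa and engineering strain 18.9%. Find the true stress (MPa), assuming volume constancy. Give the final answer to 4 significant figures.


sigma_true = sigma_eng * (1 + epsilon_eng)
sigma_true = 330 * (1 + 0.189)
sigma_true = 392.4 MPa


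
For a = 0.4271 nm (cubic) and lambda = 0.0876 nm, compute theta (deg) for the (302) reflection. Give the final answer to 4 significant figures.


d = a / sqrt(h^2+k^2+l^2)
d = 0.4271 / sqrt(13) = 0.118456 nm
lambda = 2*d*sin(theta)  =>  sin(theta) = lambda / (2*d)
sin(theta) = 0.0876 / (2 * 0.118456) = 0.369757
theta = 21.7 deg


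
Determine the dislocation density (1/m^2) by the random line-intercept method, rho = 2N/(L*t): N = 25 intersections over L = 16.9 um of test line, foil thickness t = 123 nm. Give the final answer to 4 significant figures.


rho = 2N / (L * t)
L = 16.9 um = 1.69e-05 m, t = 123 nm = 1.23e-07 m
rho = 2 * 25 / (1.69e-05 * 1.23e-07)
rho = 2.405e+13 1/m^2


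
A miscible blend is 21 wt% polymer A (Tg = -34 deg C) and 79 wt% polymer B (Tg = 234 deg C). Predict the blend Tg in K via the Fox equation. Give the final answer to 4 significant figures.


1/Tg = w1/Tg1 + w2/Tg2 (in Kelvin)
Tg1 = 239.15 K, Tg2 = 507.15 K
1/Tg = 0.21/239.15 + 0.79/507.15
Tg = 410.5 K


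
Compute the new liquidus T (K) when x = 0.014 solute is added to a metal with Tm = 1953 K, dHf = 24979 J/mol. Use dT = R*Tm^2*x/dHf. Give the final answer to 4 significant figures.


dT = R*Tm^2*x / dHf
dT = 8.314 * 1953^2 * 0.014 / 24979
dT = 17.7733 K
T_new = 1953 - 17.7733 = 1935 K


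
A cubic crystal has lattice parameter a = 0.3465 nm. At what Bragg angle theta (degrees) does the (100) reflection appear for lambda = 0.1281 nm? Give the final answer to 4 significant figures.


d = a / sqrt(h^2+k^2+l^2)
d = 0.3465 / sqrt(1) = 0.3465 nm
lambda = 2*d*sin(theta)  =>  sin(theta) = lambda / (2*d)
sin(theta) = 0.1281 / (2 * 0.3465) = 0.184848
theta = 10.65 deg


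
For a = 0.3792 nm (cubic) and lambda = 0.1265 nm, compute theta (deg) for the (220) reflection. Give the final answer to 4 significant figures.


d = a / sqrt(h^2+k^2+l^2)
d = 0.3792 / sqrt(8) = 0.134067 nm
lambda = 2*d*sin(theta)  =>  sin(theta) = lambda / (2*d)
sin(theta) = 0.1265 / (2 * 0.134067) = 0.471777
theta = 28.15 deg


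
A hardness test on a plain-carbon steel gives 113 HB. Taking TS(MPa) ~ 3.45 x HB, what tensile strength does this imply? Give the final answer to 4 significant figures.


TS (MPa) = 3.45 * HB
TS = 3.45 * 113
TS = 389.9 MPa


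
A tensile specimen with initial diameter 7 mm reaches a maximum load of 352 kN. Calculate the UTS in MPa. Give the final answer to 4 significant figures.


A0 = pi*(d/2)^2 = pi*(7/2)^2 = 38.4845 mm^2
UTS = F_max / A0 = 352*1000 / 38.4845
UTS = 9147 MPa


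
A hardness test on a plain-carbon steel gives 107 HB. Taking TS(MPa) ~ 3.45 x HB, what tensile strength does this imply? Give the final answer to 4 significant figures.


TS (MPa) = 3.45 * HB
TS = 3.45 * 107
TS = 369.2 MPa


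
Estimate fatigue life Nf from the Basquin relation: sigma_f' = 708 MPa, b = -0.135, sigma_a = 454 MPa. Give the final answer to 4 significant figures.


sigma_a = sigma_f' * (2*Nf)^b
2*Nf = (sigma_a / sigma_f')^(1/b)
2*Nf = (454 / 708)^(1/-0.135)
2*Nf = 26.882
Nf = 13.44 cycles


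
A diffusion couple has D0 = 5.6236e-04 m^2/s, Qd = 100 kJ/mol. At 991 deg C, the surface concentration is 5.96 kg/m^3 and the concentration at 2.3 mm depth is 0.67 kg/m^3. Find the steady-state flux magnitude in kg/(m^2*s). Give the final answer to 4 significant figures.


Step 1: D = D0 * exp(-Qd/(R*T))
T = 991 + 273.15 = 1264.15 K
D = 5.6236e-04 * exp(-100e3 / (8.314 * 1264.15)) = 4.14828e-08 m^2/s
Step 2: J = D * (C1 - C2) / dx
J = 4.14828e-08 * (5.96 - 0.67) / 2.3e-03
J = 9.541e-05 kg/(m^2*s)


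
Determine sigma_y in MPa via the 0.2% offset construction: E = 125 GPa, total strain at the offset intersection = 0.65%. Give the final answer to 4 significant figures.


Offset strain = 0.002
Elastic strain at yield = total_strain - offset = 6.5e-03 - 0.002 = 4.5e-03
sigma_y = E * elastic_strain = 125000 * 4.5e-03
sigma_y = 562.5 MPa


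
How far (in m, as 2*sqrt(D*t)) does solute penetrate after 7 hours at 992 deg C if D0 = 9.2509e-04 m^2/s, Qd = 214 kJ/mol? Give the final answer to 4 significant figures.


Step 1: D = D0 * exp(-Qd/(R*T))
T = 1265.15 K
D = 9.2509e-04 * exp(-214e3 / (8.314 * 1265.15)) = 1.35015e-12 m^2/s
Step 2: L = 2*sqrt(D*t)
t = 7 h = 25200 s
L = 2*sqrt(1.35015e-12 * 25200) = 3.689e-04 m


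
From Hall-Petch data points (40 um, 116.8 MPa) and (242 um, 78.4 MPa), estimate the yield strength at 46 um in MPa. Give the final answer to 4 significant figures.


sigma_y = sigma0 + k / sqrt(d)
1/sqrt(d1) = 1/sqrt(4e-05) = 158.114;  1/sqrt(d2) = 64.2824
k = (sigma1 - sigma2) / (1/sqrt(d1) - 1/sqrt(d2)) = (116.8 - 78.4) / (158.114 - 64.2824) = 0.409244 MPa*m^0.5
sigma0 = sigma1 - k/sqrt(d1) = 116.8 - 0.409244*158.114 = 52.0928 MPa
sigma_y(d3) = 52.0928 + 0.409244 / sqrt(4.6e-05) = 112.4 MPa


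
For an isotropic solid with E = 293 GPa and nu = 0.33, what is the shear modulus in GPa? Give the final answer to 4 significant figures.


G = E / (2*(1+nu))
G = 293 / (2*(1+0.33))
G = 110.2 GPa


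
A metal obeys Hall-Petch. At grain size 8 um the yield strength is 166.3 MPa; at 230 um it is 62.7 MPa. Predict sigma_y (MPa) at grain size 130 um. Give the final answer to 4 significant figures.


sigma_y = sigma0 + k / sqrt(d)
1/sqrt(d1) = 1/sqrt(8e-06) = 353.553;  1/sqrt(d2) = 65.938
k = (sigma1 - sigma2) / (1/sqrt(d1) - 1/sqrt(d2)) = (166.3 - 62.7) / (353.553 - 65.938) = 0.360203 MPa*m^0.5
sigma0 = sigma1 - k/sqrt(d1) = 166.3 - 0.360203*353.553 = 38.9489 MPa
sigma_y(d3) = 38.9489 + 0.360203 / sqrt(1.3e-04) = 70.54 MPa


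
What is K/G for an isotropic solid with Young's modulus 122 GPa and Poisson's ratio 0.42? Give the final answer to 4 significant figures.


G = E / (2*(1+nu))
G = 122 / (2*(1+0.42)) = 42.9577 GPa
K = E / (3*(1-2*nu))
K = 122 / (3*(1-2*0.42)) = 254.167 GPa
K/G = 254.167 / 42.9577 = 5.917


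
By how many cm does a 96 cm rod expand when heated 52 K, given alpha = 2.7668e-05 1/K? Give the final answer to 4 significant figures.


dL = L0 * alpha * dT
dL = 96 * 2.7668e-05 * 52
dL = 0.1381 cm


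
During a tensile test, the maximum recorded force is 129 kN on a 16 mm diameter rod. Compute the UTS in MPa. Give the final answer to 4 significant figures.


A0 = pi*(d/2)^2 = pi*(16/2)^2 = 201.062 mm^2
UTS = F_max / A0 = 129*1000 / 201.062
UTS = 641.6 MPa


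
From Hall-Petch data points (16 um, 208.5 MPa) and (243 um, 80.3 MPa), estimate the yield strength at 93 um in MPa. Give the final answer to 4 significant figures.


sigma_y = sigma0 + k / sqrt(d)
1/sqrt(d1) = 1/sqrt(1.6e-05) = 250;  1/sqrt(d2) = 64.15
k = (sigma1 - sigma2) / (1/sqrt(d1) - 1/sqrt(d2)) = (208.5 - 80.3) / (250 - 64.15) = 0.689804 MPa*m^0.5
sigma0 = sigma1 - k/sqrt(d1) = 208.5 - 0.689804*250 = 36.0491 MPa
sigma_y(d3) = 36.0491 + 0.689804 / sqrt(9.3e-05) = 107.6 MPa


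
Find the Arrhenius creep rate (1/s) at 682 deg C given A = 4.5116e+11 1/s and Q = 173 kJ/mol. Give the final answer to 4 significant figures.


rate = A * exp(-Q / (R*T))
T = 682 + 273.15 = 955.15 K
rate = 4.5116e+11 * exp(-173e3 / (8.314 * 955.15))
rate = 156 1/s


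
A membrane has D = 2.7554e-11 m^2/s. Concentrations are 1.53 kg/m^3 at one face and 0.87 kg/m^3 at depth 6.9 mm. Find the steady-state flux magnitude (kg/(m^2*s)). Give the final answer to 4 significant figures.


J = -D * (dC/dx) = D * (C1 - C2) / dx
J = 2.7554e-11 * (1.53 - 0.87) / 6.9e-03
J = 2.636e-09 kg/(m^2*s)


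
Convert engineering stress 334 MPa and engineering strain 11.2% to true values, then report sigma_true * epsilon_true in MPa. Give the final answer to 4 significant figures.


sigma_true = sigma_eng * (1 + epsilon_eng)
sigma_true = 334 * (1 + 0.112) = 371.408 MPa
epsilon_true = ln(1 + epsilon_eng)
epsilon_true = ln(1 + 0.112) = 0.10616
sigma_true * epsilon_true = 371.408 * 0.10616 = 39.43 MPa


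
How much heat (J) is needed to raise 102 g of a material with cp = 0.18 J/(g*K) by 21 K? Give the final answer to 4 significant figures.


Q = m * cp * dT
Q = 102 * 0.18 * 21
Q = 385.6 J


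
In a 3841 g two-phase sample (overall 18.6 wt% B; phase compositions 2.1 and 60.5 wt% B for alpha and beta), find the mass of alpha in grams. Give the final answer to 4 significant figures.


f_alpha = (C_beta - C0) / (C_beta - C_alpha)
f_alpha = (60.5 - 18.6) / (60.5 - 2.1) = 0.717466
m_alpha = f_alpha * m_total = 0.717466 * 3841 = 2756 g


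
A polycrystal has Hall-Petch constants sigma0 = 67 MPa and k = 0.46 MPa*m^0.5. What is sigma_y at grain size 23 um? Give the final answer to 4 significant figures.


sigma_y = sigma0 + k / sqrt(d)
d = 23 um = 2.3e-05 m
sigma_y = 67 + 0.46 / sqrt(2.3e-05)
sigma_y = 162.9 MPa


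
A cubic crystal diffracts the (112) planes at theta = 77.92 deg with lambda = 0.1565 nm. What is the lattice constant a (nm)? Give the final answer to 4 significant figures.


d = lambda / (2*sin(theta))
d = 0.1565 / (2*sin(77.92 deg))
d = 0.080022 nm
a = d * sqrt(h^2+k^2+l^2) = 0.080022 * sqrt(6)
a = 0.196 nm


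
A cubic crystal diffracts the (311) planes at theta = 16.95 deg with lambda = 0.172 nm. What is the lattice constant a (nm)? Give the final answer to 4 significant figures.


d = lambda / (2*sin(theta))
d = 0.172 / (2*sin(16.95 deg))
d = 0.294988 nm
a = d * sqrt(h^2+k^2+l^2) = 0.294988 * sqrt(11)
a = 0.9784 nm


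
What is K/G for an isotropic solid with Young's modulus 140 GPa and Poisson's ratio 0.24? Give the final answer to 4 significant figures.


G = E / (2*(1+nu))
G = 140 / (2*(1+0.24)) = 56.4516 GPa
K = E / (3*(1-2*nu))
K = 140 / (3*(1-2*0.24)) = 89.7436 GPa
K/G = 89.7436 / 56.4516 = 1.59


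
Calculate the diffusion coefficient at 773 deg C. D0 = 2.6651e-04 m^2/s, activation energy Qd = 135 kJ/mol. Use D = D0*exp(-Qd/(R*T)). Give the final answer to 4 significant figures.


D = D0 * exp(-Qd / (R*T))
T = 1046.15 K
D = 2.6651e-04 * exp(-135e3 / (8.314 * 1046.15))
D = 4.84e-11 m^2/s


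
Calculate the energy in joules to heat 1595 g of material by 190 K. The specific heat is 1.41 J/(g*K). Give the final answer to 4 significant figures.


Q = m * cp * dT
Q = 1595 * 1.41 * 190
Q = 427300 J


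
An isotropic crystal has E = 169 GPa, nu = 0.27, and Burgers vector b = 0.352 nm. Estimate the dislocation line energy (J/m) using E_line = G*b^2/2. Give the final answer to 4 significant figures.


Step 1: G = E / (2*(1+nu))
G = 169 / (2*(1+0.27)) = 66.5354 GPa = 6.65354e+10 Pa
Step 2: E_line = G*b^2/2
b = 0.352 nm = 3.52e-10 m
E_line = 0.5 * 6.65354e+10 * (3.52e-10)^2 = 4.122e-09 J/m


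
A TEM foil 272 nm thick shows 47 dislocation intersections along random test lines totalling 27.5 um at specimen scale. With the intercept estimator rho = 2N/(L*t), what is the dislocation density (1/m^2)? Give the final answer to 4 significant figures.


rho = 2N / (L * t)
L = 27.5 um = 2.75e-05 m, t = 272 nm = 2.72e-07 m
rho = 2 * 47 / (2.75e-05 * 2.72e-07)
rho = 1.257e+13 1/m^2


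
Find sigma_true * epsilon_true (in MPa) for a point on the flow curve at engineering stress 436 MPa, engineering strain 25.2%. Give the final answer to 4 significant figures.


sigma_true = sigma_eng * (1 + epsilon_eng)
sigma_true = 436 * (1 + 0.252) = 545.872 MPa
epsilon_true = ln(1 + epsilon_eng)
epsilon_true = ln(1 + 0.252) = 0.224742
sigma_true * epsilon_true = 545.872 * 0.224742 = 122.7 MPa


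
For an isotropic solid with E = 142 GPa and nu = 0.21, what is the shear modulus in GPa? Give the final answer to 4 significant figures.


G = E / (2*(1+nu))
G = 142 / (2*(1+0.21))
G = 58.68 GPa


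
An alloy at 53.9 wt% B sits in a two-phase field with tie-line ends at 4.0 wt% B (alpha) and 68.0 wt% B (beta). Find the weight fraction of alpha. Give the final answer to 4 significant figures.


f_alpha = (C_beta - C0) / (C_beta - C_alpha)
f_alpha = (68.0 - 53.9) / (68.0 - 4.0)
f_alpha = 0.2203


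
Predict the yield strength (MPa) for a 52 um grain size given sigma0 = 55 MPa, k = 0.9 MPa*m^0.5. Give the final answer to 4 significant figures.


sigma_y = sigma0 + k / sqrt(d)
d = 52 um = 5.2e-05 m
sigma_y = 55 + 0.9 / sqrt(5.2e-05)
sigma_y = 179.8 MPa


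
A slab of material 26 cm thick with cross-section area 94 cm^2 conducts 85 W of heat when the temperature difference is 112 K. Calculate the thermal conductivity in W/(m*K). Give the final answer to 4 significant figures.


k = Q*L / (A*dT)
L = 0.26 m, A = 9.4e-03 m^2
k = 85 * 0.26 / (9.4e-03 * 112)
k = 20.99 W/(m*K)


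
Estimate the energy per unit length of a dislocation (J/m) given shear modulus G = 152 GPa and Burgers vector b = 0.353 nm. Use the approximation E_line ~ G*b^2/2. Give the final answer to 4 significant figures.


E = G*b^2/2
b = 0.353 nm = 3.53e-10 m
G = 152 GPa = 1.52e+11 Pa
E = 0.5 * 1.52e+11 * (3.53e-10)^2
E = 9.47e-09 J/m


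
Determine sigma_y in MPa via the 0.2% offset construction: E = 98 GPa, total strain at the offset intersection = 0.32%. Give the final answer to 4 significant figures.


Offset strain = 0.002
Elastic strain at yield = total_strain - offset = 3.2e-03 - 0.002 = 1.2e-03
sigma_y = E * elastic_strain = 98000 * 1.2e-03
sigma_y = 117.6 MPa


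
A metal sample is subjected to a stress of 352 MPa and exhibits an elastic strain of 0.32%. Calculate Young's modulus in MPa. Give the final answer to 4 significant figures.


E = sigma / epsilon
epsilon = 0.32% = 3.2e-03
E = 352 / 3.2e-03
E = 110000 MPa


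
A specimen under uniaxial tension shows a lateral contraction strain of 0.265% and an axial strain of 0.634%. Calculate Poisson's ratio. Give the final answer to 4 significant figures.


nu = -epsilon_lat / epsilon_axial
Lateral strain is contraction (negative), so using magnitudes:
nu = 0.265 / 0.634
nu = 0.418


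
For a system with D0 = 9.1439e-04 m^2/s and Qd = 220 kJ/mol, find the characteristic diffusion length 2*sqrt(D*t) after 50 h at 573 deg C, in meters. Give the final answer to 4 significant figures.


Step 1: D = D0 * exp(-Qd/(R*T))
T = 846.15 K
D = 9.1439e-04 * exp(-220e3 / (8.314 * 846.15)) = 2.39647e-17 m^2/s
Step 2: L = 2*sqrt(D*t)
t = 50 h = 180000 s
L = 2*sqrt(2.39647e-17 * 180000) = 4.154e-06 m


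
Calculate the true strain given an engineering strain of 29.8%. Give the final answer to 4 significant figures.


epsilon_true = ln(1 + epsilon_eng)
epsilon_true = ln(1 + 0.298)
epsilon_true = 0.2608


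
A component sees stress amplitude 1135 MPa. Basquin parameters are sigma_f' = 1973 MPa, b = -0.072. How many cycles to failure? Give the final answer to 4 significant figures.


sigma_a = sigma_f' * (2*Nf)^b
2*Nf = (sigma_a / sigma_f')^(1/b)
2*Nf = (1135 / 1973)^(1/-0.072)
2*Nf = 2163.49
Nf = 1082 cycles


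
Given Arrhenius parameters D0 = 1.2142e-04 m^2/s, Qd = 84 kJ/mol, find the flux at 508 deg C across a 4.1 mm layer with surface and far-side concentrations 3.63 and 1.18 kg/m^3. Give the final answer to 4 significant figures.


Step 1: D = D0 * exp(-Qd/(R*T))
T = 508 + 273.15 = 781.15 K
D = 1.2142e-04 * exp(-84e3 / (8.314 * 781.15)) = 2.93157e-10 m^2/s
Step 2: J = D * (C1 - C2) / dx
J = 2.93157e-10 * (3.63 - 1.18) / 4.1e-03
J = 1.752e-07 kg/(m^2*s)


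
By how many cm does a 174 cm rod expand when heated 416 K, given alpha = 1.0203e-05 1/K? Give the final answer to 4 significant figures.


dL = L0 * alpha * dT
dL = 174 * 1.0203e-05 * 416
dL = 0.7385 cm


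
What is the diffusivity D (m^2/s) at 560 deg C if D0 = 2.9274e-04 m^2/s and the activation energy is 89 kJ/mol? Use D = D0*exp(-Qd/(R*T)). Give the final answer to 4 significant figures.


D = D0 * exp(-Qd / (R*T))
T = 833.15 K
D = 2.9274e-04 * exp(-89e3 / (8.314 * 833.15))
D = 7.698e-10 m^2/s


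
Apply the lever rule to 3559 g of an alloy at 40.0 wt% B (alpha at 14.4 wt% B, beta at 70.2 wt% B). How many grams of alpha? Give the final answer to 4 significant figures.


f_alpha = (C_beta - C0) / (C_beta - C_alpha)
f_alpha = (70.2 - 40.0) / (70.2 - 14.4) = 0.541219
m_alpha = f_alpha * m_total = 0.541219 * 3559 = 1926 g


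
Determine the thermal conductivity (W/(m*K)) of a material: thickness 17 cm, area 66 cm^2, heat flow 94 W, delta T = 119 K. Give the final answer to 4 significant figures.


k = Q*L / (A*dT)
L = 0.17 m, A = 6.6e-03 m^2
k = 94 * 0.17 / (6.6e-03 * 119)
k = 20.35 W/(m*K)


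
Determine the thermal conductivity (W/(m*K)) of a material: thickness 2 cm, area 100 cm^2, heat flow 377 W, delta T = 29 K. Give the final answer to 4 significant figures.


k = Q*L / (A*dT)
L = 0.02 m, A = 0.01 m^2
k = 377 * 0.02 / (0.01 * 29)
k = 26 W/(m*K)


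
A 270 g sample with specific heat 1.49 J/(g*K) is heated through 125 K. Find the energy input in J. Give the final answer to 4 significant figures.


Q = m * cp * dT
Q = 270 * 1.49 * 125
Q = 50290 J


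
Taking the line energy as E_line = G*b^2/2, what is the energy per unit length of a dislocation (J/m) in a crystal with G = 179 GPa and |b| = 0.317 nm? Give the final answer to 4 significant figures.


E = G*b^2/2
b = 0.317 nm = 3.17e-10 m
G = 179 GPa = 1.79e+11 Pa
E = 0.5 * 1.79e+11 * (3.17e-10)^2
E = 8.994e-09 J/m


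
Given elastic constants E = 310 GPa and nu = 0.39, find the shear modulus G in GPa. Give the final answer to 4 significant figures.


G = E / (2*(1+nu))
G = 310 / (2*(1+0.39))
G = 111.5 GPa


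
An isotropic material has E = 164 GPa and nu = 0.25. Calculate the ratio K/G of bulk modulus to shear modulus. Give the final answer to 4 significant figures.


G = E / (2*(1+nu))
G = 164 / (2*(1+0.25)) = 65.6 GPa
K = E / (3*(1-2*nu))
K = 164 / (3*(1-2*0.25)) = 109.333 GPa
K/G = 109.333 / 65.6 = 1.667


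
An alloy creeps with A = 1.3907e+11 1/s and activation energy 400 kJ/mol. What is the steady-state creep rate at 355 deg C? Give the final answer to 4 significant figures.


rate = A * exp(-Q / (R*T))
T = 355 + 273.15 = 628.15 K
rate = 1.3907e+11 * exp(-400e3 / (8.314 * 628.15))
rate = 7.577e-23 1/s


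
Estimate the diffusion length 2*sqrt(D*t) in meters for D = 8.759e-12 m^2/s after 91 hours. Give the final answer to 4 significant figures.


t = 91 hr = 327600 s
Diffusion length = 2*sqrt(D*t)
= 2*sqrt(8.759e-12 * 327600)
= 3.388e-03 m


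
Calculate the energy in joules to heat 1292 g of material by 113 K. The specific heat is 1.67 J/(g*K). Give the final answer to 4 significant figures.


Q = m * cp * dT
Q = 1292 * 1.67 * 113
Q = 243800 J


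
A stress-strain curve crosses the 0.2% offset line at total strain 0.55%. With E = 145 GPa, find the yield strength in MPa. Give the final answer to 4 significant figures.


Offset strain = 0.002
Elastic strain at yield = total_strain - offset = 5.5e-03 - 0.002 = 3.5e-03
sigma_y = E * elastic_strain = 145000 * 3.5e-03
sigma_y = 507.5 MPa


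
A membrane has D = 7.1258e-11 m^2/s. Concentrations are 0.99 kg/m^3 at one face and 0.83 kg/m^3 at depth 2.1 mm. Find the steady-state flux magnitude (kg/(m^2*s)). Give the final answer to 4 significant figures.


J = -D * (dC/dx) = D * (C1 - C2) / dx
J = 7.1258e-11 * (0.99 - 0.83) / 2.1e-03
J = 5.429e-09 kg/(m^2*s)


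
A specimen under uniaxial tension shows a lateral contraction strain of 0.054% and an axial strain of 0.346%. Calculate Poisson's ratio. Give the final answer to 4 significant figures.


nu = -epsilon_lat / epsilon_axial
Lateral strain is contraction (negative), so using magnitudes:
nu = 0.054 / 0.346
nu = 0.1561


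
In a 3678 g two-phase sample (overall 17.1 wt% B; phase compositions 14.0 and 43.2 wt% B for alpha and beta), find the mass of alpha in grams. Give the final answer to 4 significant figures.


f_alpha = (C_beta - C0) / (C_beta - C_alpha)
f_alpha = (43.2 - 17.1) / (43.2 - 14.0) = 0.893836
m_alpha = f_alpha * m_total = 0.893836 * 3678 = 3288 g


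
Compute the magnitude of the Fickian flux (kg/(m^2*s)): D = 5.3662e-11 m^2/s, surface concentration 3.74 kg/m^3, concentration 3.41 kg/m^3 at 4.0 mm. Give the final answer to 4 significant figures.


J = -D * (dC/dx) = D * (C1 - C2) / dx
J = 5.3662e-11 * (3.74 - 3.41) / 4e-03
J = 4.427e-09 kg/(m^2*s)


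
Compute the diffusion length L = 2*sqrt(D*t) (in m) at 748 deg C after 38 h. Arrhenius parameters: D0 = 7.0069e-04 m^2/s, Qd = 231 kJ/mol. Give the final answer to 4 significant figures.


Step 1: D = D0 * exp(-Qd/(R*T))
T = 1021.15 K
D = 7.0069e-04 * exp(-231e3 / (8.314 * 1021.15)) = 1.06859e-15 m^2/s
Step 2: L = 2*sqrt(D*t)
t = 38 h = 136800 s
L = 2*sqrt(1.06859e-15 * 136800) = 2.418e-05 m


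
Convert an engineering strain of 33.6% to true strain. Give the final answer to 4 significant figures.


epsilon_true = ln(1 + epsilon_eng)
epsilon_true = ln(1 + 0.336)
epsilon_true = 0.2897


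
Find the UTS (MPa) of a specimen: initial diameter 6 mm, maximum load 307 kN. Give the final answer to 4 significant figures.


A0 = pi*(d/2)^2 = pi*(6/2)^2 = 28.2743 mm^2
UTS = F_max / A0 = 307*1000 / 28.2743
UTS = 10860 MPa


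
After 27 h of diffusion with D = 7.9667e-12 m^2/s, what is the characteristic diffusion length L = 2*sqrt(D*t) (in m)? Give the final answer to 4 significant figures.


t = 27 hr = 97200 s
Diffusion length = 2*sqrt(D*t)
= 2*sqrt(7.9667e-12 * 97200)
= 1.76e-03 m


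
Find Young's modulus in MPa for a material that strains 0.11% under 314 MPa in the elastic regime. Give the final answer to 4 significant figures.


E = sigma / epsilon
epsilon = 0.11% = 1.1e-03
E = 314 / 1.1e-03
E = 285500 MPa


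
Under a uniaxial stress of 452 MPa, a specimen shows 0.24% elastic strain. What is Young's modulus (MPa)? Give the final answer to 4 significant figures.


E = sigma / epsilon
epsilon = 0.24% = 2.4e-03
E = 452 / 2.4e-03
E = 188300 MPa


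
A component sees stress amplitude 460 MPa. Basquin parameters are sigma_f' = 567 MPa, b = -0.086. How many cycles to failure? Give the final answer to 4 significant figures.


sigma_a = sigma_f' * (2*Nf)^b
2*Nf = (sigma_a / sigma_f')^(1/b)
2*Nf = (460 / 567)^(1/-0.086)
2*Nf = 11.3791
Nf = 5.69 cycles


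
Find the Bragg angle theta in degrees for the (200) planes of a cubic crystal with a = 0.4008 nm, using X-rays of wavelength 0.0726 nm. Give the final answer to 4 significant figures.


d = a / sqrt(h^2+k^2+l^2)
d = 0.4008 / sqrt(4) = 0.2004 nm
lambda = 2*d*sin(theta)  =>  sin(theta) = lambda / (2*d)
sin(theta) = 0.0726 / (2 * 0.2004) = 0.181138
theta = 10.44 deg


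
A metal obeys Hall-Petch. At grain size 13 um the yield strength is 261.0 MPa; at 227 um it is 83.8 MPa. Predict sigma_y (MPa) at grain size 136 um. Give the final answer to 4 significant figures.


sigma_y = sigma0 + k / sqrt(d)
1/sqrt(d1) = 1/sqrt(1.3e-05) = 277.35;  1/sqrt(d2) = 66.3723
k = (sigma1 - sigma2) / (1/sqrt(d1) - 1/sqrt(d2)) = (261.0 - 83.8) / (277.35 - 66.3723) = 0.839899 MPa*m^0.5
sigma0 = sigma1 - k/sqrt(d1) = 261.0 - 0.839899*277.35 = 28.054 MPa
sigma_y(d3) = 28.054 + 0.839899 / sqrt(1.36e-04) = 100.1 MPa


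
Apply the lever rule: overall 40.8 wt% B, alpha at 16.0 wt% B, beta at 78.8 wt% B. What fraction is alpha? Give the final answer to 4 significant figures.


f_alpha = (C_beta - C0) / (C_beta - C_alpha)
f_alpha = (78.8 - 40.8) / (78.8 - 16.0)
f_alpha = 0.6051


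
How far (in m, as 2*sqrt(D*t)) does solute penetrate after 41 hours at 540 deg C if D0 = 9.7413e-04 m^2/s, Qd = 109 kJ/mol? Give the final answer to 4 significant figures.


Step 1: D = D0 * exp(-Qd/(R*T))
T = 813.15 K
D = 9.7413e-04 * exp(-109e3 / (8.314 * 813.15)) = 9.69366e-11 m^2/s
Step 2: L = 2*sqrt(D*t)
t = 41 h = 147600 s
L = 2*sqrt(9.69366e-11 * 147600) = 7.565e-03 m


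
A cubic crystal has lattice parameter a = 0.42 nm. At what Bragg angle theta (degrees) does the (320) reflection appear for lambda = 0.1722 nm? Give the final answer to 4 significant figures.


d = a / sqrt(h^2+k^2+l^2)
d = 0.42 / sqrt(13) = 0.116487 nm
lambda = 2*d*sin(theta)  =>  sin(theta) = lambda / (2*d)
sin(theta) = 0.1722 / (2 * 0.116487) = 0.739138
theta = 47.66 deg


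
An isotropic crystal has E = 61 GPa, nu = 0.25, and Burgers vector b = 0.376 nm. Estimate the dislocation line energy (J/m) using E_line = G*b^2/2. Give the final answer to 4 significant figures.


Step 1: G = E / (2*(1+nu))
G = 61 / (2*(1+0.25)) = 24.4 GPa = 2.44e+10 Pa
Step 2: E_line = G*b^2/2
b = 0.376 nm = 3.76e-10 m
E_line = 0.5 * 2.44e+10 * (3.76e-10)^2 = 1.725e-09 J/m


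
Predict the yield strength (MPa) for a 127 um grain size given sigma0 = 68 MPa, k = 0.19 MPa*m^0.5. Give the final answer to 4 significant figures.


sigma_y = sigma0 + k / sqrt(d)
d = 127 um = 1.27e-04 m
sigma_y = 68 + 0.19 / sqrt(1.27e-04)
sigma_y = 84.86 MPa


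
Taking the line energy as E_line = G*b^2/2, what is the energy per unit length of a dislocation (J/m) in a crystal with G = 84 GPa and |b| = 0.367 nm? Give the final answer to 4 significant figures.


E = G*b^2/2
b = 0.367 nm = 3.67e-10 m
G = 84 GPa = 8.4e+10 Pa
E = 0.5 * 8.4e+10 * (3.67e-10)^2
E = 5.657e-09 J/m


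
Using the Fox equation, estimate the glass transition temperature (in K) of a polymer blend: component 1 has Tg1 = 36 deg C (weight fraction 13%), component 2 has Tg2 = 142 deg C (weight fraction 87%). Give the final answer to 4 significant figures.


1/Tg = w1/Tg1 + w2/Tg2 (in Kelvin)
Tg1 = 309.15 K, Tg2 = 415.15 K
1/Tg = 0.13/309.15 + 0.87/415.15
Tg = 397.4 K


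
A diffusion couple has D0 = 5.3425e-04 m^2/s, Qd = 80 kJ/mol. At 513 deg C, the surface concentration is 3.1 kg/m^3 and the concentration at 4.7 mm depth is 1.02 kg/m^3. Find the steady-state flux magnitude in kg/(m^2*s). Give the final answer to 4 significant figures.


Step 1: D = D0 * exp(-Qd/(R*T))
T = 513 + 273.15 = 786.15 K
D = 5.3425e-04 * exp(-80e3 / (8.314 * 786.15)) = 2.58264e-09 m^2/s
Step 2: J = D * (C1 - C2) / dx
J = 2.58264e-09 * (3.1 - 1.02) / 4.7e-03
J = 1.143e-06 kg/(m^2*s)


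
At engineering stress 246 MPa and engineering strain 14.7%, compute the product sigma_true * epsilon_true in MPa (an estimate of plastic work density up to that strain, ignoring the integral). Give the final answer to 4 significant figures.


sigma_true = sigma_eng * (1 + epsilon_eng)
sigma_true = 246 * (1 + 0.147) = 282.162 MPa
epsilon_true = ln(1 + epsilon_eng)
epsilon_true = ln(1 + 0.147) = 0.13715
sigma_true * epsilon_true = 282.162 * 0.13715 = 38.7 MPa


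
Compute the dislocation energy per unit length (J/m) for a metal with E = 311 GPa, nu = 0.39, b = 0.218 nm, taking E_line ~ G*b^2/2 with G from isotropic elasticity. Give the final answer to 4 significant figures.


Step 1: G = E / (2*(1+nu))
G = 311 / (2*(1+0.39)) = 111.871 GPa = 1.11871e+11 Pa
Step 2: E_line = G*b^2/2
b = 0.218 nm = 2.18e-10 m
E_line = 0.5 * 1.11871e+11 * (2.18e-10)^2 = 2.658e-09 J/m


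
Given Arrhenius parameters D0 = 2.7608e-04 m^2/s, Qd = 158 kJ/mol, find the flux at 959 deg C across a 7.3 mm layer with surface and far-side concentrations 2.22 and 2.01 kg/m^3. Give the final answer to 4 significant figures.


Step 1: D = D0 * exp(-Qd/(R*T))
T = 959 + 273.15 = 1232.15 K
D = 2.7608e-04 * exp(-158e3 / (8.314 * 1232.15)) = 5.5295e-11 m^2/s
Step 2: J = D * (C1 - C2) / dx
J = 5.5295e-11 * (2.22 - 2.01) / 7.3e-03
J = 1.591e-09 kg/(m^2*s)


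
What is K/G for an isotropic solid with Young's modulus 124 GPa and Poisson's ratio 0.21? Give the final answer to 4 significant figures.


G = E / (2*(1+nu))
G = 124 / (2*(1+0.21)) = 51.2397 GPa
K = E / (3*(1-2*nu))
K = 124 / (3*(1-2*0.21)) = 71.2644 GPa
K/G = 71.2644 / 51.2397 = 1.391


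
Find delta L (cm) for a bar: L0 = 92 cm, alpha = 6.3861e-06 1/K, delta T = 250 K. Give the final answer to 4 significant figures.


dL = L0 * alpha * dT
dL = 92 * 6.3861e-06 * 250
dL = 0.1469 cm


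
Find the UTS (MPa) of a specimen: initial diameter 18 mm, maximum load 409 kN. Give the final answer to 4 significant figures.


A0 = pi*(d/2)^2 = pi*(18/2)^2 = 254.469 mm^2
UTS = F_max / A0 = 409*1000 / 254.469
UTS = 1607 MPa


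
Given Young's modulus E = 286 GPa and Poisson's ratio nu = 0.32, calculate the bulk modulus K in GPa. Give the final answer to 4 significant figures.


K = E / (3*(1-2*nu))
K = 286 / (3*(1-2*0.32))
K = 264.8 GPa


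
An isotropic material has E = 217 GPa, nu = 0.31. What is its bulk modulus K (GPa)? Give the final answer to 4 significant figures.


K = E / (3*(1-2*nu))
K = 217 / (3*(1-2*0.31))
K = 190.4 GPa


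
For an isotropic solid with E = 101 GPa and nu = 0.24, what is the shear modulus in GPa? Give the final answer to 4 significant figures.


G = E / (2*(1+nu))
G = 101 / (2*(1+0.24))
G = 40.73 GPa


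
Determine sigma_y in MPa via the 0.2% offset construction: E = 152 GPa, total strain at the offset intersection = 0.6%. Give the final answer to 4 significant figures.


Offset strain = 0.002
Elastic strain at yield = total_strain - offset = 6e-03 - 0.002 = 4e-03
sigma_y = E * elastic_strain = 152000 * 4e-03
sigma_y = 608 MPa


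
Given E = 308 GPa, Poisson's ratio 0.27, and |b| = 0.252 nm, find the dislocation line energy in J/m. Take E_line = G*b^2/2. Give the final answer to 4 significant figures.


Step 1: G = E / (2*(1+nu))
G = 308 / (2*(1+0.27)) = 121.26 GPa = 1.2126e+11 Pa
Step 2: E_line = G*b^2/2
b = 0.252 nm = 2.52e-10 m
E_line = 0.5 * 1.2126e+11 * (2.52e-10)^2 = 3.85e-09 J/m


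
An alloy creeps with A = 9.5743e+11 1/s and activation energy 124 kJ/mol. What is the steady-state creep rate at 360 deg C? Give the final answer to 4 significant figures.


rate = A * exp(-Q / (R*T))
T = 360 + 273.15 = 633.15 K
rate = 9.5743e+11 * exp(-124e3 / (8.314 * 633.15))
rate = 56.34 1/s


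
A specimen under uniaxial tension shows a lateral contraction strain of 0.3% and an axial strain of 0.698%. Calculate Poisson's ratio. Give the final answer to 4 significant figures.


nu = -epsilon_lat / epsilon_axial
Lateral strain is contraction (negative), so using magnitudes:
nu = 0.3 / 0.698
nu = 0.4298


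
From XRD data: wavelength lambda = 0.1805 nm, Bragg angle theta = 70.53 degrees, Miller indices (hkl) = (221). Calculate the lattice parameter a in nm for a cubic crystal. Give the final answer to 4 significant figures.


d = lambda / (2*sin(theta))
d = 0.1805 / (2*sin(70.53 deg))
d = 0.0957239 nm
a = d * sqrt(h^2+k^2+l^2) = 0.0957239 * sqrt(9)
a = 0.2872 nm
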